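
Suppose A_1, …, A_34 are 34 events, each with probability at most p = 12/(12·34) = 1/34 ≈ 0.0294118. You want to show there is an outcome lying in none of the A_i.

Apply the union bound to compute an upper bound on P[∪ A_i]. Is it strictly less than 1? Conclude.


Union bound: P[∪_{i=1}^{34} A_i] ≤ Σ_i P[A_i] ≤ 34·p = 34·(1/34) = 1.
Numerically: 1 ≈ 1.0000000.
Is 1 < 1? NO.
Since the bound 1 is ≥ 1, the union bound is uninformative here; it does NOT by itself certify existence.

34·p = 1 ≈ 1.0000000; existence NOT certified by the union bound.


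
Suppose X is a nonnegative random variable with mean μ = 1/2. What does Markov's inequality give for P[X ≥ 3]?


μ = E[X] = 1/2, a = 3.
Markov: P[X ≥ 3] ≤ μ/a = (1/2)/3 = 1/6.
Numerically: ≈ 0.167.
(Since a = 3 > μ = 0.500, the bound 1/6 is < 1 and informative.)

P[X ≥ 3] ≤ 1/6 ≈ 0.167.


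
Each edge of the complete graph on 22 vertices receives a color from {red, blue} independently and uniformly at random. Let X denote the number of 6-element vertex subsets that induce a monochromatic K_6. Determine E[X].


Let X = Σ_S X_S over the C(22, 6) = 74613 subsets S of size 6, where X_S = 1 if the K_6 on S is monochromatic.
For a fixed S, the K_6 on S has C(6, 2) = 15 edges. P[all 15 edges red] = (1/2)^15, and likewise for blue, so P[monochromatic] = 2·(1/2)^15 = 2^{1 − 15} = 1/16384.
By linearity: E[X] = C(22, 6) · 2^{1 − 15} = 74613 · 1/16384 = 74613/16384.
Numerically: E[X] ≈ 4.554016.

E[X] = C(22,6)·2^(1−C(6,2)) = 74613/16384 ≈ 4.554016.


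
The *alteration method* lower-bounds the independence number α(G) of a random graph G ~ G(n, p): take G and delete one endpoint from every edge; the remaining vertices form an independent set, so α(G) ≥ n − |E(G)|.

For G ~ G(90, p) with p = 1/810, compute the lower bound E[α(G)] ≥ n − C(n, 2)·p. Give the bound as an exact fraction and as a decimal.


E[|E(G)|] = C(90, 2)·p = 4005 · (1/810) = 89/18.
E[α(G)] ≥ n − E[|E(G)|] = 90 − 89/18 = 1531/18.
Numerically: ≈ 85.056.
(This is only a lower bound; the true E[α(G)] may be larger.)

E[α(G)] ≥ 1531/18 ≈ 85.056.


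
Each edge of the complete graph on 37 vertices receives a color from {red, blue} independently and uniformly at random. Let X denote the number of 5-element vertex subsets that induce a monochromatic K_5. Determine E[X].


Let X = Σ_S X_S over the C(37, 5) = 435897 subsets S of size 5, where X_S = 1 if the K_5 on S is monochromatic.
For a fixed S, the K_5 on S has C(5, 2) = 10 edges. P[all 10 edges red] = (1/2)^10, and likewise for blue, so P[monochromatic] = 2·(1/2)^10 = 2^{1 − 10} = 1/512.
By linearity: E[X] = C(37, 5) · 2^{1 − 10} = 435897 · 1/512 = 435897/512.
Numerically: E[X] ≈ 851.36133.

E[X] = C(37,5)·2^(1−C(5,2)) = 435897/512 ≈ 851.36133.


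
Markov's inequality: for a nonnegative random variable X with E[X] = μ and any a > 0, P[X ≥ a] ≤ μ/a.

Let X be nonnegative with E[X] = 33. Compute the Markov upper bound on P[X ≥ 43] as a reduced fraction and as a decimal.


μ = E[X] = 33, a = 43.
Markov: P[X ≥ 43] ≤ μ/a = (33)/43 = 33/43.
Numerically: ≈ 0.76744.
(Since a = 43 > μ = 33.00000, the bound 33/43 is < 1 and informative.)

P[X ≥ 43] ≤ 33/43 ≈ 0.76744.


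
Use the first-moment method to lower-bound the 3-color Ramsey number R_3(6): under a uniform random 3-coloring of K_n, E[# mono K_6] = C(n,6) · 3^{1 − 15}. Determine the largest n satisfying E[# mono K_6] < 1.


We need C(n, 6) · 3^{1 − 15} < 1, i.e. C(n, 6) < 3^{15 − 1} = 4782969.
Check values of n near the boundary:
  n = 35: C(35, 6) = 1623160; 1623160 < 4782969? YES
  n = 36: C(36, 6) = 1947792; 1947792 < 4782969? YES
  n = 37: C(37, 6) = 2324784; 2324784 < 4782969? YES
  n = 38: C(38, 6) = 2760681; 2760681 < 4782969? YES
  n = 39: C(39, 6) = 3262623; 3262623 < 4782969? YES
  n = 40: C(40, 6) = 3838380; 3838380 < 4782969? YES
  n = 41: C(41, 6) = 4496388; 4496388 < 4782969? YES
  n = 42: C(42, 6) = 5245786; 5245786 < 4782969? NO
  n = 43: C(43, 6) = 6096454; 6096454 < 4782969? NO
The largest n with C(n, 6) < 4782969 is n = 41 (where E[X] = 1498796/1594323 ≈ 0.940083). Hence R_3(6) > 41, i.e. R_3(6) ≥ 42.

Largest n = 41; hence R_3(6) > 41.


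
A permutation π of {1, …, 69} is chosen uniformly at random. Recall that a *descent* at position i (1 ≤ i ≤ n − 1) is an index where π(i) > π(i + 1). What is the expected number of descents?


Write X = Σ X_I over i = 1, …, 68, with X_I the indicator of one descent.
There are 68 indicators.
For each fixed i, the pair (π(i), π(i+1)) is a uniformly random ordered pair of distinct values from {1, …, 69}; by symmetry P[π(i) > π(i+1)] = 1/2.
By linearity: E[X] = 68 · (1/2) = (69 − 1) · (1/2) = 34 ≈ 34.00000.

E[X] = 34 = 34.00000.


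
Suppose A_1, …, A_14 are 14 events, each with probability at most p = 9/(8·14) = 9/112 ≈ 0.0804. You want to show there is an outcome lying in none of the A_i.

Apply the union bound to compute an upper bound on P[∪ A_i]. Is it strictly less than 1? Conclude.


Union bound: P[∪_{i=1}^{14} A_i] ≤ Σ_i P[A_i] ≤ 14·p = 14·(9/112) = 9/8.
Numerically: 9/8 ≈ 1.1250.
Is 9/8 < 1? NO.
Since the bound 9/8 is ≥ 1, the union bound is uninformative here; it does NOT by itself certify existence.

14·p = 9/8 ≈ 1.1250; existence NOT certified by the union bound.


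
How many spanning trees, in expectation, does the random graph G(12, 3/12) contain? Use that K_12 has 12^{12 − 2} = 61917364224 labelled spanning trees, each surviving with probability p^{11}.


K_12 has 12^{12 − 2} = 61917364224 labelled spanning trees.
For each such spanning tree H, let X_H = 1 if all 11 edges of H are present in G. Then P[X_H = 1] = p^{11} = (1/4)^{11} = 1/4194304.
By linearity of expectation: E[X] = Σ_H E[X_H] = 61917364224 · p^{11} = 61917364224 · 1/4194304 = 59049/4.
Numerically: E[X] ≈ 14762.2.

E[X] = 61917364224 · (1/4)^{11} = 59049/4 ≈ 14762.2.


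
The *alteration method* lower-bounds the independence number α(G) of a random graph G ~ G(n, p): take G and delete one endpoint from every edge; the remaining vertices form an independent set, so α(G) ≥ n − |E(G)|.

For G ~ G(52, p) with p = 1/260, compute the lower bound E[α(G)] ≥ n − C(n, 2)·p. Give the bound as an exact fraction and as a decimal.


E[|E(G)|] = C(52, 2)·p = 1326 · (1/260) = 51/10.
E[α(G)] ≥ n − E[|E(G)|] = 52 − 51/10 = 469/10.
Numerically: ≈ 46.900.
(This is only a lower bound; the true E[α(G)] may be larger.)

E[α(G)] ≥ 469/10 ≈ 46.900.


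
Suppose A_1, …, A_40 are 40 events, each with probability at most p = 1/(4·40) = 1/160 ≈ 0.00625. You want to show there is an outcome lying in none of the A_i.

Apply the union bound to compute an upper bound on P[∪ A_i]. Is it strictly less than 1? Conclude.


Union bound: P[∪_{i=1}^{40} A_i] ≤ Σ_i P[A_i] ≤ 40·p = 40·(1/160) = 1/4.
Numerically: 1/4 ≈ 0.25000.
Is 1/4 < 1? YES.
Since P[∪ A_i] ≤ 1/4 < 1, the complement has P[∩ A_i^c] ≥ 1 − 1/4 = 3/4 > 0, so some outcome avoids every A_i.

40·p = 1/4 ≈ 0.25000; existence CERTIFIED by the union bound.


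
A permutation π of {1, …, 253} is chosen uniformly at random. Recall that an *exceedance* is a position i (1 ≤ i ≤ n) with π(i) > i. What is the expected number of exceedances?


Write X = Σ_{i=1}^{253} X_i, where X_i = 1_{π(i) > i}.
For each fixed i, π(i) is uniform over {1, …, 253} (marginal of a uniform permutation), so P[π(i) > i] = (n − i)/n. Summing: Σ_{i=1}^{253} (n − i)/n = (0 + 1 + … + 252)/253 = 253(253 − 1)/(2·253) = (253 − 1)/2.
Hence E[X] = Σ_{i=1}^{253} (253 − i)/253 = 126 ≈ 126.0000.

E[X] = 126 = 126.0000.


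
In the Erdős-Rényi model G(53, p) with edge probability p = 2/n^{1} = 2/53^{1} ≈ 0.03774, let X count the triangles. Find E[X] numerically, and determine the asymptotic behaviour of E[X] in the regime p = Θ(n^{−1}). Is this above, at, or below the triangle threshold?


Number of potential triangles: C(53, 3) = 23426.
Each occurs with probability p³ ≈ (0.03774)³ ≈ 5.373563e-05.
By linearity: E[X] = C(53, 3)·p³ ≈ 23426 · 5.373563e-05 ≈ 1.2588.
Here α = 1, so p = 2/n is exactly at the triangle threshold p ~ 1/n. Asymptotically E[X] → c³/6 = 2³/6 = 4/3 ≈ 1.3333, a bounded constant. In this regime the triangle count is asymptotically Poisson(c³/6).

E[X] ≈ 1.2588; in regime p = Θ(1/n^{1}) E[X] stays bounded (at the triangle threshold p ~ 1/n).


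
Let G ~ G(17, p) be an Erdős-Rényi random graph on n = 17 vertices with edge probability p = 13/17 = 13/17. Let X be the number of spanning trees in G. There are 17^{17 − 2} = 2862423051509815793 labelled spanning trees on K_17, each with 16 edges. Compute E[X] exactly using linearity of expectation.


K_17 has 17^{17 − 2} = 2862423051509815793 labelled spanning trees.
For each such spanning tree H, let X_H = 1 if all 16 edges of H are present in G. Then P[X_H = 1] = p^{16} = (13/17)^{16} = 665416609183179841/48661191875666868481.
By linearity of expectation: E[X] = Σ_H E[X_H] = 2862423051509815793 · p^{16} = 2862423051509815793 · 665416609183179841/48661191875666868481 = 665416609183179841/17.
Numerically: E[X] ≈ 3.9142e+16.

E[X] = 2862423051509815793 · (13/17)^{16} = 665416609183179841/17 ≈ 3.9142e+16.


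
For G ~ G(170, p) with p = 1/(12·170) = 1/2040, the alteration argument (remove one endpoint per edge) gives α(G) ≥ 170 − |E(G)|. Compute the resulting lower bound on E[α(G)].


E[|E(G)|] = C(170, 2)·p = 14365 · (1/2040) = 169/24.
E[α(G)] ≥ n − E[|E(G)|] = 170 − 169/24 = 3911/24.
Numerically: ≈ 162.95833.
(This is only a lower bound; the true E[α(G)] may be larger.)

E[α(G)] ≥ 3911/24 ≈ 162.95833.


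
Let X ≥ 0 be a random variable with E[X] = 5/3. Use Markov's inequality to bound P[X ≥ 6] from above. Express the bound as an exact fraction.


μ = E[X] = 5/3, a = 6.
Markov: P[X ≥ 6] ≤ μ/a = (5/3)/6 = 5/18.
Numerically: ≈ 0.2778.
(Since a = 6 > μ = 1.6667, the bound 5/18 is < 1 and informative.)

P[X ≥ 6] ≤ 5/18 ≈ 0.2778.


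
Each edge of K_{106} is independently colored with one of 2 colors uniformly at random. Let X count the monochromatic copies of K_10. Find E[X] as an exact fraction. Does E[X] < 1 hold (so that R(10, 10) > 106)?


E[X] = C(106, 10) · 2^{1 − 45} = 31853506369685 · 2^{−44} = 31853506369685/17592186044416.
As a reduced fraction: E[X] = 31853506369685/17592186044416 ≈ 1.810662.
Is E[X] < 1? NO.
Since E[X] ≥ 1, the first-moment bound is inconclusive at n = 106; it does NOT by itself certify R(10, 10) > 106.

E[X] = 31853506369685/17592186044416 ≈ 1.810662; E[X] ≥ 1; first-moment method inconclusive here.


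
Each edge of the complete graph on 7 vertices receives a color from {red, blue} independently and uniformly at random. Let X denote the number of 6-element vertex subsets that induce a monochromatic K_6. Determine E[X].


Let X = Σ_S X_S over the C(7, 6) = 7 subsets S of size 6, where X_S = 1 if the K_6 on S is monochromatic.
For a fixed S, the K_6 on S has C(6, 2) = 15 edges. P[all 15 edges red] = (1/2)^15, and likewise for blue, so P[monochromatic] = 2·(1/2)^15 = 2^{1 − 15} = 1/16384.
Summing: E[X] = C(7, 6) · 2^{1 − 15} = 7 · 1/16384 = 7/16384.
Numerically: E[X] ≈ 0.000427.

E[X] = C(7,6)·2^(1−C(6,2)) = 7/16384 ≈ 0.000427.


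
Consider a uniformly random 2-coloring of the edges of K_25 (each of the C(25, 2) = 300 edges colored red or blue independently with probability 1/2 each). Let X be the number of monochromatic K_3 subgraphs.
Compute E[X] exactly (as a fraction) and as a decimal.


Let X = Σ_S X_S over the C(25, 3) = 2300 subsets S of size 3, where X_S = 1 if the K_3 on S is monochromatic.
For a fixed S, the K_3 on S has C(3, 2) = 3 edges. P[all 3 edges red] = (1/2)^3, and likewise for blue, so P[monochromatic] = 2·(1/2)^3 = 2^{1 − 3} = 1/4.
By linearity of expectation: E[X] = C(25, 3) · 2^{1 − 3} = 2300 · 1/4 = 575.
Numerically: E[X] ≈ 575.000.

E[X] = C(25,3)·2^(1−C(3,2)) = 575 ≈ 575.000.


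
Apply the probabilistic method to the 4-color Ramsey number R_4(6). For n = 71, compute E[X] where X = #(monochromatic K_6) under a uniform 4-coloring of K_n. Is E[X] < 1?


E[X] = C(71, 6) · 4^{1 − 15} = 143218999 · 4^{−14} = 143218999/268435456.
As a reduced fraction: E[X] = 143218999/268435456 ≈ 0.53353.
Is E[X] < 1? YES.
Since E[X] < 1, there exists a 4-coloring of K_{71} with no monochromatic K_6; hence R_4(6) > 71.

E[X] = 143218999/268435456 ≈ 0.53353; E[X] < 1, so R_4(6) > 71.


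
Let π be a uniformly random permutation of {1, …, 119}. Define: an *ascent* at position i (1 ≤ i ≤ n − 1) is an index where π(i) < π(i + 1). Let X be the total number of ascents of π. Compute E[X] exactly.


Write X = Σ X_I over i = 1, …, 118, with X_I the indicator of one ascent.
There are 118 indicators.
For each fixed i, the pair (π(i), π(i+1)) is a uniformly random ordered pair of distinct values from {1, …, 119}; by symmetry P[π(i) < π(i+1)] = 1/2.
By linearity: E[X] = 118 · (1/2) = (119 − 1) · (1/2) = 59 ≈ 59.0000.

E[X] = 59 = 59.0000.


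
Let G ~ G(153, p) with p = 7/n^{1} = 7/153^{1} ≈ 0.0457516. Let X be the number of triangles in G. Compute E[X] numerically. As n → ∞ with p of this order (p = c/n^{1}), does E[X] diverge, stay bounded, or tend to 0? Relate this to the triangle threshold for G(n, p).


Number of potential triangles: C(153, 3) = 585276.
Each occurs with probability p³ ≈ (0.0457516)³ ≈ 9.57678699e-05.
By linearity: E[X] = C(153, 3)·p³ ≈ 585276 · 9.57678699e-05 ≈ 56.050636.
Here α = 1, so p = 7/n is exactly at the triangle threshold p ~ 1/n. Asymptotically E[X] → c³/6 = 7³/6 = 343/6 ≈ 57.166667, a bounded constant. In this regime the triangle count is asymptotically Poisson(c³/6).

E[X] ≈ 56.050636; in regime p = Θ(1/n^{1}) E[X] stays bounded (at the triangle threshold p ~ 1/n).


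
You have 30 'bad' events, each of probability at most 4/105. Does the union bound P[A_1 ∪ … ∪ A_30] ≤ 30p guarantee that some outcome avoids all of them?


Union bound: P[∪_{i=1}^{30} A_i] ≤ Σ_i P[A_i] ≤ 30·p = 30·(4/105) = 8/7.
Numerically: 8/7 ≈ 1.143.
Is 8/7 < 1? NO.
Since the bound 8/7 is ≥ 1, the union bound is uninformative here; it does NOT by itself certify existence.

30·p = 8/7 ≈ 1.143; existence NOT certified by the union bound.


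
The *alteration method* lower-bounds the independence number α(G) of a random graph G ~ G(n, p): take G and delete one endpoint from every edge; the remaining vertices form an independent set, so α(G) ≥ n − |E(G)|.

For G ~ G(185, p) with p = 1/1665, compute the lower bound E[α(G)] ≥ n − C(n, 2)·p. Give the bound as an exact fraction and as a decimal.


E[|E(G)|] = C(185, 2)·p = 17020 · (1/1665) = 92/9.
E[α(G)] ≥ n − E[|E(G)|] = 185 − 92/9 = 1573/9.
Numerically: ≈ 174.778.
(This is only a lower bound; the true E[α(G)] may be larger.)

E[α(G)] ≥ 1573/9 ≈ 174.778.


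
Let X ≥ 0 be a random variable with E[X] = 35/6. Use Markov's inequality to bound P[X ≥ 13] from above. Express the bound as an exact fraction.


μ = E[X] = 35/6, a = 13.
Markov: P[X ≥ 13] ≤ μ/a = (35/6)/13 = 35/78.
Numerically: ≈ 0.4487.
(Since a = 13 > μ = 5.8333, the bound 35/78 is < 1 and informative.)

P[X ≥ 13] ≤ 35/78 ≈ 0.4487.


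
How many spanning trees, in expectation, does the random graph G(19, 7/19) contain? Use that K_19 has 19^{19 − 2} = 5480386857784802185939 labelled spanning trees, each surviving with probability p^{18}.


K_19 has 19^{19 − 2} = 5480386857784802185939 labelled spanning trees.
For each such spanning tree H, let X_H = 1 if all 18 edges of H are present in G. Then P[X_H = 1] = p^{18} = (7/19)^{18} = 1628413597910449/104127350297911241532841.
By linearity: E[X] = Σ_H E[X_H] = 5480386857784802185939 · p^{18} = 5480386857784802185939 · 1628413597910449/104127350297911241532841 = 1628413597910449/19.
Numerically: E[X] ≈ 8.571e+13.

E[X] = 5480386857784802185939 · (7/19)^{18} = 1628413597910449/19 ≈ 8.571e+13.


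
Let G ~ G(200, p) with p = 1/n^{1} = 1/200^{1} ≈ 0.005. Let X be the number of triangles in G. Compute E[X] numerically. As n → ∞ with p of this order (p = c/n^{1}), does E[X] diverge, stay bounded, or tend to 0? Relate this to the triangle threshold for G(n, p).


Number of potential triangles: C(200, 3) = 1313400.
Each occurs with probability p³ ≈ (0.005)³ ≈ 1.250000e-07.
By linearity: E[X] = C(200, 3)·p³ ≈ 1313400 · 1.250000e-07 ≈ 0.1642.
Here α = 1, so p = 1/n is exactly at the triangle threshold p ~ 1/n. Asymptotically E[X] → c³/6 = 1³/6 = 1/6 ≈ 0.1667, a bounded constant. In this regime the triangle count is asymptotically Poisson(c³/6).

E[X] ≈ 0.1642; in regime p = Θ(1/n^{1}) E[X] stays bounded (at the triangle threshold p ~ 1/n).


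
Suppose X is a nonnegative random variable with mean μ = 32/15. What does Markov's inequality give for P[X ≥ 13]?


μ = E[X] = 32/15, a = 13.
Markov: P[X ≥ 13] ≤ μ/a = (32/15)/13 = 32/195.
Numerically: ≈ 0.164.
(Since a = 13 > μ = 2.133, the bound 32/195 is < 1 and informative.)

P[X ≥ 13] ≤ 32/195 ≈ 0.164.


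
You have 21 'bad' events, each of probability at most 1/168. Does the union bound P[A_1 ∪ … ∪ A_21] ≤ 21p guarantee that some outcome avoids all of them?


Union bound: P[∪_{i=1}^{21} A_i] ≤ Σ_i P[A_i] ≤ 21·p = 21·(1/168) = 1/8.
Numerically: 1/8 ≈ 0.12500.
Is 1/8 < 1? YES.
Since P[∪ A_i] ≤ 1/8 < 1, the complement has P[∩ A_i^c] ≥ 1 − 1/8 = 7/8 > 0, so some outcome avoids every A_i.

21·p = 1/8 ≈ 0.12500; existence CERTIFIED by the union bound.


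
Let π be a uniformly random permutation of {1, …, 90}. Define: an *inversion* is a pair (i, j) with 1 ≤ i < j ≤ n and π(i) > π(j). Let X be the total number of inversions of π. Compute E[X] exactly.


Write X = Σ X_I over the C(90, 2) = 4005 pairs i < j, with X_I the indicator of one inversion.
There are 4005 indicators.
For each fixed pair i < j, the values π(i) and π(j) are two distinct elements of {1, …, 90} in uniformly random order; by symmetry P[π(i) > π(j)] = 1/2.
By linearity: E[X] = 4005 · (1/2) = C(90, 2) · (1/2) = 4005/2 = 4005/2 ≈ 2002.500000.

E[X] = 4005/2 = 2002.500000.


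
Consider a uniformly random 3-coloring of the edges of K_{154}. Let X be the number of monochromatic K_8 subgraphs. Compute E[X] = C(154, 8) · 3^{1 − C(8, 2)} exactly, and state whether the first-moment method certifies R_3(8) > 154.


E[X] = C(154, 8) · 3^{1 − 28} = 6521818990995 · 3^{−27} = 6521818990995/7625597484987.
As a reduced fraction: E[X] = 724646554555/847288609443 ≈ 0.855.
Is E[X] < 1? YES.
Since E[X] < 1, there exists a 3-coloring of K_{154} with no monochromatic K_8; hence R_3(8) > 154.

E[X] = 724646554555/847288609443 ≈ 0.855; E[X] < 1, so R_3(8) > 154.


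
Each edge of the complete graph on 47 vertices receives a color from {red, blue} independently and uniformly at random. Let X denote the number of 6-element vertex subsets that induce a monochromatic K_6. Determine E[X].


Let X = Σ_S X_S over the C(47, 6) = 10737573 subsets S of size 6, where X_S = 1 if the K_6 on S is monochromatic.
For a fixed S, the K_6 on S has C(6, 2) = 15 edges. P[all 15 edges red] = (1/2)^15, and likewise for blue, so P[monochromatic] = 2·(1/2)^15 = 2^{1 − 15} = 1/16384.
By linearity of expectation: E[X] = C(47, 6) · 2^{1 − 15} = 10737573 · 1/16384 = 10737573/16384.
Numerically: E[X] ≈ 655.3694.

E[X] = C(47,6)·2^(1−C(6,2)) = 10737573/16384 ≈ 655.3694.


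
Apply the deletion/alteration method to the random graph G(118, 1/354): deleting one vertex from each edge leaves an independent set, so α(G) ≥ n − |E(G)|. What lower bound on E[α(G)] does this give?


E[|E(G)|] = C(118, 2)·p = 6903 · (1/354) = 39/2.
E[α(G)] ≥ n − E[|E(G)|] = 118 − 39/2 = 197/2.
Numerically: ≈ 98.500000.
(This is only a lower bound; the true E[α(G)] may be larger.)

E[α(G)] ≥ 197/2 ≈ 98.500000.


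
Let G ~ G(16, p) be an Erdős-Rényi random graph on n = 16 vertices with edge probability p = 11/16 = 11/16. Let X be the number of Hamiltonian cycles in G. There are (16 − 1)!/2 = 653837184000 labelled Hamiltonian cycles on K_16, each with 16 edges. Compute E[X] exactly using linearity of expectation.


K_16 has (16 − 1)!/2 = 653837184000 labelled Hamiltonian cycles.
For each such Hamiltonian cycle H, let X_H = 1 if all 16 edges of H are present in G. Then P[X_H = 1] = p^{16} = (11/16)^{16} = 45949729863572161/18446744073709551616.
By linearity: E[X] = Σ_H E[X_H] = 653837184000 · p^{16} = 653837184000 · 45949729863572161/18446744073709551616 = 29339494120662818290072875/18014398509481984.
Numerically: E[X] ≈ 1.6287e+09.

E[X] = 653837184000 · (11/16)^{16} = 29339494120662818290072875/18014398509481984 ≈ 1.6287e+09.


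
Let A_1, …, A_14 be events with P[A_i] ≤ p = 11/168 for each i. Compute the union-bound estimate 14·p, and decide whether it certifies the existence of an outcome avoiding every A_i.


Union bound: P[∪_{i=1}^{14} A_i] ≤ Σ_i P[A_i] ≤ 14·p = 14·(11/168) = 11/12.
Numerically: 11/12 ≈ 0.91667.
Is 11/12 < 1? YES.
Since P[∪ A_i] ≤ 11/12 < 1, the complement has P[∩ A_i^c] ≥ 1 − 11/12 = 1/12 > 0, so some outcome avoids every A_i.

14·p = 11/12 ≈ 0.91667; existence CERTIFIED by the union bound.


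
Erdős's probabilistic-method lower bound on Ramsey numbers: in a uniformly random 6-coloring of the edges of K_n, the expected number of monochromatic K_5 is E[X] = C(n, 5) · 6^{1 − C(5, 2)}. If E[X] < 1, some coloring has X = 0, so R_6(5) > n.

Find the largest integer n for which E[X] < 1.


We need C(n, 5) · 6^{1 − 10} < 1, i.e. C(n, 5) < 6^{10 − 1} = 10077696.
Check values of n near the boundary:
  n = 65: C(65, 5) = 8259888; 8259888 < 10077696? YES
  n = 66: C(66, 5) = 8936928; 8936928 < 10077696? YES
  n = 67: C(67, 5) = 9657648; 9657648 < 10077696? YES
  n = 68: C(68, 5) = 10424128; 10424128 < 10077696? NO
  n = 69: C(69, 5) = 11238513; 11238513 < 10077696? NO
The largest n with C(n, 5) < 10077696 is n = 67 (where E[X] = 67067/69984 ≈ 0.958). Hence R_6(5) > 67, i.e. R_6(5) ≥ 68.

Largest n = 67; hence R_6(5) > 67.


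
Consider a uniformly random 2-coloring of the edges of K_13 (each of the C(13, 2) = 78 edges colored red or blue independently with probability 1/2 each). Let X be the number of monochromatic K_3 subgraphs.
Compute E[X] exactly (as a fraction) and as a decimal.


Let X = Σ_S X_S over the C(13, 3) = 286 subsets S of size 3, where X_S = 1 if the K_3 on S is monochromatic.
For a fixed S, the K_3 on S has C(3, 2) = 3 edges. P[all 3 edges red] = (1/2)^3, and likewise for blue, so P[monochromatic] = 2·(1/2)^3 = 2^{1 − 3} = 1/4.
By linearity of expectation: E[X] = C(13, 3) · 2^{1 − 3} = 286 · 1/4 = 143/2.
Numerically: E[X] ≈ 71.5000.

E[X] = C(13,3)·2^(1−C(3,2)) = 143/2 ≈ 71.5000.


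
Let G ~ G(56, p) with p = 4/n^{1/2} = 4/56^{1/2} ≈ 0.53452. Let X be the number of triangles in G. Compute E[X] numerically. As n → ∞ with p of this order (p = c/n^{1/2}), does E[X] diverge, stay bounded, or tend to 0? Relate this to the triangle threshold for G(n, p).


Number of potential triangles: C(56, 3) = 27720.
Each occurs with probability p³ ≈ (0.53452)³ ≈ 1.5272071e-01.
By linearity: E[X] = C(56, 3)·p³ ≈ 27720 · 1.5272071e-01 ≈ 4233.41807.
Since α = 1/2 < 1, p = c/n^{1/2} ≫ 1/n is above the triangle threshold p ~ 1/n. Asymptotically E[X] ~ (c³/6)·n^{3(1−α)} = (4³/6)·n^{1.5} → ∞; triangles are abundant w.h.p.

E[X] ≈ 4233.41807; in regime p = Θ(1/n^{1/2}) E[X] diverges (above the triangle threshold p ~ 1/n).


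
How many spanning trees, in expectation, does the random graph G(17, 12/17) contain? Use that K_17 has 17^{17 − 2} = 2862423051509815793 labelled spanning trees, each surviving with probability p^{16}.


K_17 has 17^{17 − 2} = 2862423051509815793 labelled spanning trees.
For each such spanning tree H, let X_H = 1 if all 16 edges of H are present in G. Then P[X_H = 1] = p^{16} = (12/17)^{16} = 184884258895036416/48661191875666868481.
By linearity: E[X] = Σ_H E[X_H] = 2862423051509815793 · p^{16} = 2862423051509815793 · 184884258895036416/48661191875666868481 = 184884258895036416/17.
Numerically: E[X] ≈ 1.088e+16.

E[X] = 2862423051509815793 · (12/17)^{16} = 184884258895036416/17 ≈ 1.088e+16.


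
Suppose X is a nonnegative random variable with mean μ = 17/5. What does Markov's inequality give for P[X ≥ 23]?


μ = E[X] = 17/5, a = 23.
Markov: P[X ≥ 23] ≤ μ/a = (17/5)/23 = 17/115.
Numerically: ≈ 0.147826.
(Since a = 23 > μ = 3.400000, the bound 17/115 is < 1 and informative.)

P[X ≥ 23] ≤ 17/115 ≈ 0.147826.


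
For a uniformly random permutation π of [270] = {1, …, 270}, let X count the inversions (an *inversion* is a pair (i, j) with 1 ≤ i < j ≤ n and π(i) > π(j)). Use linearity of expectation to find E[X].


Write X = Σ X_I over the C(270, 2) = 36315 pairs i < j, with X_I the indicator of one inversion.
There are 36315 indicators.
For each fixed pair i < j, the values π(i) and π(j) are two distinct elements of {1, …, 270} in uniformly random order; by symmetry P[π(i) > π(j)] = 1/2.
By linearity: E[X] = 36315 · (1/2) = C(270, 2) · (1/2) = 36315/2 = 36315/2 ≈ 18157.500.

E[X] = 36315/2 = 18157.500.


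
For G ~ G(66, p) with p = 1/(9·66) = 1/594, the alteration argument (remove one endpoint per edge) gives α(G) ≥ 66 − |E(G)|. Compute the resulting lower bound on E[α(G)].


E[|E(G)|] = C(66, 2)·p = 2145 · (1/594) = 65/18.
E[α(G)] ≥ n − E[|E(G)|] = 66 − 65/18 = 1123/18.
Numerically: ≈ 62.3889.
(This is only a lower bound; the true E[α(G)] may be larger.)

E[α(G)] ≥ 1123/18 ≈ 62.3889.


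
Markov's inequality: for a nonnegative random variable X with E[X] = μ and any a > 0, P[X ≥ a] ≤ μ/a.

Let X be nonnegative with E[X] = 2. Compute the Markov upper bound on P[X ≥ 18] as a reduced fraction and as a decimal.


μ = E[X] = 2, a = 18.
Markov: P[X ≥ 18] ≤ μ/a = (2)/18 = 1/9.
Numerically: ≈ 0.111111.
(Since a = 18 > μ = 2.000000, the bound 1/9 is < 1 and informative.)

P[X ≥ 18] ≤ 1/9 ≈ 0.111111.


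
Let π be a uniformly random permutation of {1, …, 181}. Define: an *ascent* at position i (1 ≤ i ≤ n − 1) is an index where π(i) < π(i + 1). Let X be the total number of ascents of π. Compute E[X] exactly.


Write X = Σ X_I over i = 1, …, 180, with X_I the indicator of one ascent.
There are 180 indicators.
For each fixed i, the pair (π(i), π(i+1)) is a uniformly random ordered pair of distinct values from {1, …, 181}; by symmetry P[π(i) < π(i+1)] = 1/2.
By linearity: E[X] = 180 · (1/2) = (181 − 1) · (1/2) = 90 ≈ 90.000.

E[X] = 90 = 90.000.


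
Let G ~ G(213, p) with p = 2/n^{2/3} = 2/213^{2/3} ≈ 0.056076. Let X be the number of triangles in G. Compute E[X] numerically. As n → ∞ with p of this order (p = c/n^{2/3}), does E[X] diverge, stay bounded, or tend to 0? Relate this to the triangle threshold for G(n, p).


Number of potential triangles: C(213, 3) = 1587986.
Each occurs with probability p³ ≈ (0.056076)³ ≈ 1.7633186e-04.
By linearity: E[X] = C(213, 3)·p³ ≈ 1587986 · 1.7633186e-04 ≈ 280.01252.
Since α = 2/3 < 1, p = c/n^{2/3} ≫ 1/n is above the triangle threshold p ~ 1/n. Asymptotically E[X] ~ (c³/6)·n^{3(1−α)} = (2³/6)·n^{1} → ∞; triangles are abundant w.h.p.

E[X] ≈ 280.01252; in regime p = Θ(1/n^{2/3}) E[X] diverges (above the triangle threshold p ~ 1/n).


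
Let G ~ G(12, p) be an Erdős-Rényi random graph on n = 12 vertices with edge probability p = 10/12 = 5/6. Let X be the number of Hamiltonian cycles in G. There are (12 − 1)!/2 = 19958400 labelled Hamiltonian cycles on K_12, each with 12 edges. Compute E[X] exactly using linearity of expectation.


K_12 has (12 − 1)!/2 = 19958400 labelled Hamiltonian cycles.
For each such Hamiltonian cycle H, let X_H = 1 if all 12 edges of H are present in G. Then P[X_H = 1] = p^{12} = (5/6)^{12} = 244140625/2176782336.
Summing the indicators: E[X] = Σ_H E[X_H] = 19958400 · p^{12} = 19958400 · 244140625/2176782336 = 469970703125/209952.
Numerically: E[X] ≈ 2.24e+06.

E[X] = 19958400 · (5/6)^{12} = 469970703125/209952 ≈ 2.24e+06.


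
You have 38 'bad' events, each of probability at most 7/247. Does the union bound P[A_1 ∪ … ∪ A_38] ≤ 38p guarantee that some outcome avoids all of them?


Union bound: P[∪_{i=1}^{38} A_i] ≤ Σ_i P[A_i] ≤ 38·p = 38·(7/247) = 14/13.
Numerically: 14/13 ≈ 1.07692.
Is 14/13 < 1? NO.
Since the bound 14/13 is ≥ 1, the union bound is uninformative here; it does NOT by itself certify existence.

38·p = 14/13 ≈ 1.07692; existence NOT certified by the union bound.


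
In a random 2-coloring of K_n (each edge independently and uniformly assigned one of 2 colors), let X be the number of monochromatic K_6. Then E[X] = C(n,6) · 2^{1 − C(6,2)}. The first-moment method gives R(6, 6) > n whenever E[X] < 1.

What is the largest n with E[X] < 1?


We need C(n, 6) · 2^{1 − 15} < 1, i.e. C(n, 6) < 2^{15 − 1} = 16384.
Check values of n near the boundary:
  n = 16: C(16, 6) = 8008; 8008 < 16384? YES
  n = 17: C(17, 6) = 12376; 12376 < 16384? YES
  n = 18: C(18, 6) = 18564; 18564 < 16384? NO
  n = 19: C(19, 6) = 27132; 27132 < 16384? NO
The largest n with C(n, 6) < 16384 is n = 17 (where E[X] = 1547/2048 ≈ 0.75537). Hence R(6, 6) > 17, i.e. R(6, 6) ≥ 18.

Largest n = 17; hence R(6, 6) > 17.


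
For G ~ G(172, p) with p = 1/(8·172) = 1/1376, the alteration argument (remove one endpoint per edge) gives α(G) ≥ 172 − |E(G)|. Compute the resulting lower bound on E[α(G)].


E[|E(G)|] = C(172, 2)·p = 14706 · (1/1376) = 171/16.
E[α(G)] ≥ n − E[|E(G)|] = 172 − 171/16 = 2581/16.
Numerically: ≈ 161.312.
(This is only a lower bound; the true E[α(G)] may be larger.)

E[α(G)] ≥ 2581/16 ≈ 161.312.


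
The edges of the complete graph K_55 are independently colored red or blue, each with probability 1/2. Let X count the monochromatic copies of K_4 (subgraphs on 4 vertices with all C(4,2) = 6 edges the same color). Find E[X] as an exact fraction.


Let X = Σ_S X_S over the C(55, 4) = 341055 subsets S of size 4, where X_S = 1 if the K_4 on S is monochromatic.
For a fixed S, the K_4 on S has C(4, 2) = 6 edges. P[all 6 edges red] = (1/2)^6, and likewise for blue, so P[monochromatic] = 2·(1/2)^6 = 2^{1 − 6} = 1/32.
By linearity of expectation: E[X] = C(55, 4) · 2^{1 − 6} = 341055 · 1/32 = 341055/32.
Numerically: E[X] ≈ 10657.9688.

E[X] = C(55,4)·2^(1−C(4,2)) = 341055/32 ≈ 10657.9688.


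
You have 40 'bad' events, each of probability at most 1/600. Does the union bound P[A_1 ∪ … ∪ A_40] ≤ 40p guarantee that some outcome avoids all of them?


Union bound: P[∪_{i=1}^{40} A_i] ≤ Σ_i P[A_i] ≤ 40·p = 40·(1/600) = 1/15.
Numerically: 1/15 ≈ 0.067.
Is 1/15 < 1? YES.
Since P[∪ A_i] ≤ 1/15 < 1, the complement has P[∩ A_i^c] ≥ 1 − 1/15 = 14/15 > 0, so some outcome avoids every A_i.

40·p = 1/15 ≈ 0.067; existence CERTIFIED by the union bound.


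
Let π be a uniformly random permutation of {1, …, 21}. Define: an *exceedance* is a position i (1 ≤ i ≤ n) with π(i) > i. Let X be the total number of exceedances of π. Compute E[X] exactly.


Write X = Σ_{i=1}^{21} X_i, where X_i = 1_{π(i) > i}.
For each fixed i, π(i) is uniform over {1, …, 21} (marginal of a uniform permutation), so P[π(i) > i] = (n − i)/n. Summing: Σ_{i=1}^{21} (n − i)/n = (0 + 1 + … + 20)/21 = 21(21 − 1)/(2·21) = (21 − 1)/2.
Hence E[X] = Σ_{i=1}^{21} (21 − i)/21 = 10 ≈ 10.000000.

E[X] = 10 = 10.000000.


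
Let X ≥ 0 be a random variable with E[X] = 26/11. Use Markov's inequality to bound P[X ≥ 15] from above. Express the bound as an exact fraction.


μ = E[X] = 26/11, a = 15.
Markov: P[X ≥ 15] ≤ μ/a = (26/11)/15 = 26/165.
Numerically: ≈ 0.158.
(Since a = 15 > μ = 2.364, the bound 26/165 is < 1 and informative.)

P[X ≥ 15] ≤ 26/165 ≈ 0.158.


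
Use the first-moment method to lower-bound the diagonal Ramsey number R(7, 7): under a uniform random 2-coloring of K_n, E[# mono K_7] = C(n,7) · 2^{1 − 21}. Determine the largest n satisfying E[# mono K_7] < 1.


We need C(n, 7) · 2^{1 − 21} < 1, i.e. C(n, 7) < 2^{21 − 1} = 1048576.
Check values of n near the boundary:
  n = 22: C(22, 7) = 170544; 170544 < 1048576? YES
  n = 23: C(23, 7) = 245157; 245157 < 1048576? YES
  n = 24: C(24, 7) = 346104; 346104 < 1048576? YES
  n = 25: C(25, 7) = 480700; 480700 < 1048576? YES
  n = 26: C(26, 7) = 657800; 657800 < 1048576? YES
  n = 27: C(27, 7) = 888030; 888030 < 1048576? YES
  n = 28: C(28, 7) = 1184040; 1184040 < 1048576? NO
  n = 29: C(29, 7) = 1560780; 1560780 < 1048576? NO
  n = 30: C(30, 7) = 2035800; 2035800 < 1048576? NO
The largest n with C(n, 7) < 1048576 is n = 27 (where E[X] = 444015/524288 ≈ 0.8469). Hence R(7, 7) > 27, i.e. R(7, 7) ≥ 28.

Largest n = 27; hence R(7, 7) > 27.


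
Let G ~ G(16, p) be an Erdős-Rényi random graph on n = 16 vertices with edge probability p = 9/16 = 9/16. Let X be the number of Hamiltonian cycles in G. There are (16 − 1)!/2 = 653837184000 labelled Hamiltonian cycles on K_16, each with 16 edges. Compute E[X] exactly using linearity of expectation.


K_16 has (16 − 1)!/2 = 653837184000 labelled Hamiltonian cycles.
For each such Hamiltonian cycle H, let X_H = 1 if all 16 edges of H are present in G. Then P[X_H = 1] = p^{16} = (9/16)^{16} = 1853020188851841/18446744073709551616.
By linearity: E[X] = Σ_H E[X_H] = 653837184000 · p^{16} = 653837184000 · 1853020188851841/18446744073709551616 = 1183177248216831945952875/18014398509481984.
Numerically: E[X] ≈ 6.568e+07.

E[X] = 653837184000 · (9/16)^{16} = 1183177248216831945952875/18014398509481984 ≈ 6.568e+07.


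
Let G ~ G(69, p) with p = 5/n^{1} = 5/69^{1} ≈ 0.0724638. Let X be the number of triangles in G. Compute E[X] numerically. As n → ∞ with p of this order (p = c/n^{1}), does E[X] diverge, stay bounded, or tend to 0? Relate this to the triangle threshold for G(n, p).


Number of potential triangles: C(69, 3) = 52394.
Each occurs with probability p³ ≈ (0.0724638)³ ≈ 3.80507079e-04.
By linearity: E[X] = C(69, 3)·p³ ≈ 52394 · 3.80507079e-04 ≈ 19.936288.
Here α = 1, so p = 5/n is exactly at the triangle threshold p ~ 1/n. Asymptotically E[X] → c³/6 = 5³/6 = 125/6 ≈ 20.833333, a bounded constant. In this regime the triangle count is asymptotically Poisson(c³/6).

E[X] ≈ 19.936288; in regime p = Θ(1/n^{1}) E[X] stays bounded (at the triangle threshold p ~ 1/n).


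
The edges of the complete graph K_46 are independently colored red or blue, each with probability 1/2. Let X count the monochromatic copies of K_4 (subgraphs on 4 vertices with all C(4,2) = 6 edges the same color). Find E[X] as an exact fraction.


Let X = Σ_S X_S over the C(46, 4) = 163185 subsets S of size 4, where X_S = 1 if the K_4 on S is monochromatic.
For a fixed S, the K_4 on S has C(4, 2) = 6 edges. P[all 6 edges red] = (1/2)^6, and likewise for blue, so P[monochromatic] = 2·(1/2)^6 = 2^{1 − 6} = 1/32.
By linearity: E[X] = C(46, 4) · 2^{1 − 6} = 163185 · 1/32 = 163185/32.
Numerically: E[X] ≈ 5099.531.

E[X] = C(46,4)·2^(1−C(4,2)) = 163185/32 ≈ 5099.531.


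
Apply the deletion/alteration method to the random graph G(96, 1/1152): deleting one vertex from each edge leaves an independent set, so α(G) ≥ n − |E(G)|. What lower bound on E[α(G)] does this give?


E[|E(G)|] = C(96, 2)·p = 4560 · (1/1152) = 95/24.
E[α(G)] ≥ n − E[|E(G)|] = 96 − 95/24 = 2209/24.
Numerically: ≈ 92.041667.
(This is only a lower bound; the true E[α(G)] may be larger.)

E[α(G)] ≥ 2209/24 ≈ 92.041667.


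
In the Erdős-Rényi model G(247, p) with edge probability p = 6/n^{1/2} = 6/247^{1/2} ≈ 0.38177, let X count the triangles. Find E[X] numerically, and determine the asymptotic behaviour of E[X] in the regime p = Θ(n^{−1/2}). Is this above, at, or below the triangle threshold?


Number of potential triangles: C(247, 3) = 2481115.
Each occurs with probability p³ ≈ (0.38177)³ ≈ 5.5642716e-02.
By linearity: E[X] = C(247, 3)·p³ ≈ 2481115 · 5.5642716e-02 ≈ 138055.97759.
Since α = 1/2 < 1, p = c/n^{1/2} ≫ 1/n is above the triangle threshold p ~ 1/n. Asymptotically E[X] ~ (c³/6)·n^{3(1−α)} = (6³/6)·n^{1.5} → ∞; triangles are abundant w.h.p.

E[X] ≈ 138055.97759; in regime p = Θ(1/n^{1/2}) E[X] diverges (above the triangle threshold p ~ 1/n).


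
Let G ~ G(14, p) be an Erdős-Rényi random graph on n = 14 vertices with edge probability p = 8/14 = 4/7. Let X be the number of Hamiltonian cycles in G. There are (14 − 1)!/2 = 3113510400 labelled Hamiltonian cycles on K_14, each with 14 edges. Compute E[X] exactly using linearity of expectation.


K_14 has (14 − 1)!/2 = 3113510400 labelled Hamiltonian cycles.
For each such Hamiltonian cycle H, let X_H = 1 if all 14 edges of H are present in G. Then P[X_H = 1] = p^{14} = (4/7)^{14} = 268435456/678223072849.
By linearity of expectation: E[X] = Σ_H E[X_H] = 3113510400 · p^{14} = 3113510400 · 268435456/678223072849 = 119396654854963200/96889010407.
Numerically: E[X] ≈ 1.2323e+06.

E[X] = 3113510400 · (4/7)^{14} = 119396654854963200/96889010407 ≈ 1.2323e+06.


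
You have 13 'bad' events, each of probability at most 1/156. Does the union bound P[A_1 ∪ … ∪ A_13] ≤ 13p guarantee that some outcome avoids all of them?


Union bound: P[∪_{i=1}^{13} A_i] ≤ Σ_i P[A_i] ≤ 13·p = 13·(1/156) = 1/12.
Numerically: 1/12 ≈ 0.083.
Is 1/12 < 1? YES.
Since P[∪ A_i] ≤ 1/12 < 1, the complement has P[∩ A_i^c] ≥ 1 − 1/12 = 11/12 > 0, so some outcome avoids every A_i.

13·p = 1/12 ≈ 0.083; existence CERTIFIED by the union bound.


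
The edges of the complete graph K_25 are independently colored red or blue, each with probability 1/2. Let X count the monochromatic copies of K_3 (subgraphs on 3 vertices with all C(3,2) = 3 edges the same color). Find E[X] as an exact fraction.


Let X = Σ_S X_S over the C(25, 3) = 2300 subsets S of size 3, where X_S = 1 if the K_3 on S is monochromatic.
For a fixed S, the K_3 on S has C(3, 2) = 3 edges. P[all 3 edges red] = (1/2)^3, and likewise for blue, so P[monochromatic] = 2·(1/2)^3 = 2^{1 − 3} = 1/4.
By linearity: E[X] = C(25, 3) · 2^{1 − 3} = 2300 · 1/4 = 575.
Numerically: E[X] ≈ 575.000000.

E[X] = C(25,3)·2^(1−C(3,2)) = 575 ≈ 575.000000.


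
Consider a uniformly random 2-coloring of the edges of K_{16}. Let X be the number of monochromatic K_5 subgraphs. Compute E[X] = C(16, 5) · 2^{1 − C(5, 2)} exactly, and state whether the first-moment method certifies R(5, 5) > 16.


E[X] = C(16, 5) · 2^{1 − 10} = 4368 · 2^{−9} = 4368/512.
As a reduced fraction: E[X] = 273/32 ≈ 8.53125.
Is E[X] < 1? NO.
Since E[X] ≥ 1, the first-moment bound is inconclusive at n = 16; it does NOT by itself certify R(5, 5) > 16.

E[X] = 273/32 ≈ 8.53125; E[X] ≥ 1; first-moment method inconclusive here.


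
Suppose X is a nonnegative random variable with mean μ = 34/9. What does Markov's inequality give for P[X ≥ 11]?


μ = E[X] = 34/9, a = 11.
Markov: P[X ≥ 11] ≤ μ/a = (34/9)/11 = 34/99.
Numerically: ≈ 0.34343.
(Since a = 11 > μ = 3.77778, the bound 34/99 is < 1 and informative.)

P[X ≥ 11] ≤ 34/99 ≈ 0.34343.


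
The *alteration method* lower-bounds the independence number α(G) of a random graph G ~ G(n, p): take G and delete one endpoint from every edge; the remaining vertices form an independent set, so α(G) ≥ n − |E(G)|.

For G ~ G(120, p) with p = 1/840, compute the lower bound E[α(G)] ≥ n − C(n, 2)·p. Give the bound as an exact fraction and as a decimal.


E[|E(G)|] = C(120, 2)·p = 7140 · (1/840) = 17/2.
E[α(G)] ≥ n − E[|E(G)|] = 120 − 17/2 = 223/2.
Numerically: ≈ 111.500.
(This is only a lower bound; the true E[α(G)] may be larger.)

E[α(G)] ≥ 223/2 ≈ 111.500.
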